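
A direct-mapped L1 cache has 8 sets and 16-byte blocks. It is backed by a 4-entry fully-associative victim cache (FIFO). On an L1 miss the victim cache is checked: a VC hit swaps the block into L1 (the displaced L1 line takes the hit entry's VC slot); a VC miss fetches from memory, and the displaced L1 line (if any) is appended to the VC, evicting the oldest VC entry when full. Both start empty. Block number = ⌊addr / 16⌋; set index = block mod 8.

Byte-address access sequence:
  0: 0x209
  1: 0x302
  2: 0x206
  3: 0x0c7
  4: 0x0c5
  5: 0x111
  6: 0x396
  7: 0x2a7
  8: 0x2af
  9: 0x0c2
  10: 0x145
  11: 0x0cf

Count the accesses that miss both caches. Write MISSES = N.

0: 0x209 (blk 32, set 0) → MISS  vc=[]
1: 0x302 (blk 48, set 0) → MISS  vc=[32]
2: 0x206 (blk 32, set 0) → VC-HIT  vc=[48]
3: 0xc7 (blk 12, set 4) → MISS  vc=[48]
4: 0xc5 (blk 12, set 4) → L1-HIT  vc=[48]
5: 0x111 (blk 17, set 1) → MISS  vc=[48]
6: 0x396 (blk 57, set 1) → MISS  vc=[48, 17]
7: 0x2a7 (blk 42, set 2) → MISS  vc=[48, 17]
8: 0x2af (blk 42, set 2) → L1-HIT  vc=[48, 17]
9: 0xc2 (blk 12, set 4) → L1-HIT  vc=[48, 17]
10: 0x145 (blk 20, set 4) → MISS  vc=[48, 17, 12]
11: 0xcf (blk 12, set 4) → VC-HIT  vc=[48, 17, 20]

MISSES = 7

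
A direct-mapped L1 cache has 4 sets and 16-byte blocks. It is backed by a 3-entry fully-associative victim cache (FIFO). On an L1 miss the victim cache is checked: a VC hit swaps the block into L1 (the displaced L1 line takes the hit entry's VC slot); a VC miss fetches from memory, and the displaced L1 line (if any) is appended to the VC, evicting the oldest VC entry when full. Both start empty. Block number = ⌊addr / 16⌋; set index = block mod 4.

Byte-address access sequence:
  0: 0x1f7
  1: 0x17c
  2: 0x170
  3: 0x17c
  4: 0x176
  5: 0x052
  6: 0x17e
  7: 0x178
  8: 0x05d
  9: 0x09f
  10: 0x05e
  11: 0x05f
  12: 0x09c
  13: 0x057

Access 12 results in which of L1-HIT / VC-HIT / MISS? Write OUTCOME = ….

OUTCOME = VC-HIT

  [0] addr=0x1f7 blk=31 s=3: MISS | VC []
  [1] addr=0x17c blk=23 s=3: MISS | VC [31]
  [2] addr=0x170 blk=23 s=3: L1-HIT | VC [31]
  [3] addr=0x17c blk=23 s=3: L1-HIT | VC [31]
  [4] addr=0x176 blk=23 s=3: L1-HIT | VC [31]
  [5] addr=0x52 blk=5 s=1: MISS | VC [31]
  [6] addr=0x17e blk=23 s=3: L1-HIT | VC [31]
  [7] addr=0x178 blk=23 s=3: L1-HIT | VC [31]
  [8] addr=0x5d blk=5 s=1: L1-HIT | VC [31]
  [9] addr=0x9f blk=9 s=1: MISS | VC [31, 5]
  [10] addr=0x5e blk=5 s=1: VC-HIT | VC [31, 9]
  [11] addr=0x5f blk=5 s=1: L1-HIT | VC [31, 9]
  [12] addr=0x9c blk=9 s=1: VC-HIT | VC [31, 5]
  [13] addr=0x57 blk=5 s=1: VC-HIT | VC [31, 9]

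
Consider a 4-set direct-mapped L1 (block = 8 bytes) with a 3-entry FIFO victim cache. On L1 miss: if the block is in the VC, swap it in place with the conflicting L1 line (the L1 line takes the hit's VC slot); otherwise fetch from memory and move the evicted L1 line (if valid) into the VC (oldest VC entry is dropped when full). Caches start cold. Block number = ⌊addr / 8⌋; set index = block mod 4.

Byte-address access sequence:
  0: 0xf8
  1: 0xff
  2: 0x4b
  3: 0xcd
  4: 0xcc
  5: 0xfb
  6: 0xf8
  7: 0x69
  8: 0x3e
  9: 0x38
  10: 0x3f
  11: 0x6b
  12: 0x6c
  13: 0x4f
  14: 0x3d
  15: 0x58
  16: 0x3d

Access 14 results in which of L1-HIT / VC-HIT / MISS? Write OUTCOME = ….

#0 0xf8→b31/s3 MISS; vc=[]
#1 0xff→b31/s3 L1-HIT; vc=[]
#2 0x4b→b9/s1 MISS; vc=[]
#3 0xcd→b25/s1 MISS; vc=[9]
#4 0xcc→b25/s1 L1-HIT; vc=[9]
#5 0xfb→b31/s3 L1-HIT; vc=[9]
#6 0xf8→b31/s3 L1-HIT; vc=[9]
#7 0x69→b13/s1 MISS; vc=[9,25]
#8 0x3e→b7/s3 MISS; vc=[9,25,31]
#9 0x38→b7/s3 L1-HIT; vc=[9,25,31]
#10 0x3f→b7/s3 L1-HIT; vc=[9,25,31]
#11 0x6b→b13/s1 L1-HIT; vc=[9,25,31]
#12 0x6c→b13/s1 L1-HIT; vc=[9,25,31]
#13 0x4f→b9/s1 VC-HIT; vc=[13,25,31]
#14 0x3d→b7/s3 L1-HIT; vc=[13,25,31]
#15 0x58→b11/s3 MISS; vc=[25,31,7]
#16 0x3d→b7/s3 VC-HIT; vc=[25,31,11]

OUTCOME = L1-HIT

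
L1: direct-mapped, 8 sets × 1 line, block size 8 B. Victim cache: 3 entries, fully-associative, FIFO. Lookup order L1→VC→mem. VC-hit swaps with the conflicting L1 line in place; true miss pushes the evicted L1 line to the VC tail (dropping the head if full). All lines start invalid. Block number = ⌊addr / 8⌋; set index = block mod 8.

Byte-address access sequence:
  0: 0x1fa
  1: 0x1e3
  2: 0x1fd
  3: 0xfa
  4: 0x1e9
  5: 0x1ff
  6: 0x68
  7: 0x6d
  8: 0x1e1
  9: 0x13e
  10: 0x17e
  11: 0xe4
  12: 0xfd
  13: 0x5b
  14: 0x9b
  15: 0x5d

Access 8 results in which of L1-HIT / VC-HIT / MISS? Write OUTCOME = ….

OUTCOME = L1-HIT

0: 0x1fa (blk 63, set 7) → MISS  vc=[]
1: 0x1e3 (blk 60, set 4) → MISS  vc=[]
2: 0x1fd (blk 63, set 7) → L1-HIT  vc=[]
3: 0xfa (blk 31, set 7) → MISS  vc=[63]
4: 0x1e9 (blk 61, set 5) → MISS  vc=[63]
5: 0x1ff (blk 63, set 7) → VC-HIT  vc=[31]
6: 0x68 (blk 13, set 5) → MISS  vc=[31, 61]
7: 0x6d (blk 13, set 5) → L1-HIT  vc=[31, 61]
8: 0x1e1 (blk 60, set 4) → L1-HIT  vc=[31, 61]
9: 0x13e (blk 39, set 7) → MISS  vc=[31, 61, 63]
10: 0x17e (blk 47, set 7) → MISS  vc=[61, 63, 39]
11: 0xe4 (blk 28, set 4) → MISS  vc=[63, 39, 60]
12: 0xfd (blk 31, set 7) → MISS  vc=[39, 60, 47]
13: 0x5b (blk 11, set 3) → MISS  vc=[39, 60, 47]
14: 0x9b (blk 19, set 3) → MISS  vc=[60, 47, 11]
15: 0x5d (blk 11, set 3) → VC-HIT  vc=[60, 47, 19]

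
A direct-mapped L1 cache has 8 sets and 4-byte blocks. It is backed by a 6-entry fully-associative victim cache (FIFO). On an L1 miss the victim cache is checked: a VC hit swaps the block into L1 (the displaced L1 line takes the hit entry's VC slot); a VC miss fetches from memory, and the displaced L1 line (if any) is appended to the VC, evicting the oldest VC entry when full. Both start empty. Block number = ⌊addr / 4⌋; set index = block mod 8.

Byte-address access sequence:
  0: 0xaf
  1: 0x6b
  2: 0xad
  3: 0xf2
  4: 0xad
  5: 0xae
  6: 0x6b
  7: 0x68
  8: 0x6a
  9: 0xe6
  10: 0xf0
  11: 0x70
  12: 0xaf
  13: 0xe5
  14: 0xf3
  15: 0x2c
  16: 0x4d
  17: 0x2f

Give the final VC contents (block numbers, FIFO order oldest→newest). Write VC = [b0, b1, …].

  [0] addr=0xaf blk=43 s=3: MISS | VC []
  [1] addr=0x6b blk=26 s=2: MISS | VC []
  [2] addr=0xad blk=43 s=3: L1-HIT | VC []
  [3] addr=0xf2 blk=60 s=4: MISS | VC []
  [4] addr=0xad blk=43 s=3: L1-HIT | VC []
  [5] addr=0xae blk=43 s=3: L1-HIT | VC []
  [6] addr=0x6b blk=26 s=2: L1-HIT | VC []
  [7] addr=0x68 blk=26 s=2: L1-HIT | VC []
  [8] addr=0x6a blk=26 s=2: L1-HIT | VC []
  [9] addr=0xe6 blk=57 s=1: MISS | VC []
  [10] addr=0xf0 blk=60 s=4: L1-HIT | VC []
  [11] addr=0x70 blk=28 s=4: MISS | VC [60]
  [12] addr=0xaf blk=43 s=3: L1-HIT | VC [60]
  [13] addr=0xe5 blk=57 s=1: L1-HIT | VC [60]
  [14] addr=0xf3 blk=60 s=4: VC-HIT | VC [28]
  [15] addr=0x2c blk=11 s=3: MISS | VC [28, 43]
  [16] addr=0x4d blk=19 s=3: MISS | VC [28, 43, 11]
  [17] addr=0x2f blk=11 s=3: VC-HIT | VC [28, 43, 19]

VC = [28, 43, 19]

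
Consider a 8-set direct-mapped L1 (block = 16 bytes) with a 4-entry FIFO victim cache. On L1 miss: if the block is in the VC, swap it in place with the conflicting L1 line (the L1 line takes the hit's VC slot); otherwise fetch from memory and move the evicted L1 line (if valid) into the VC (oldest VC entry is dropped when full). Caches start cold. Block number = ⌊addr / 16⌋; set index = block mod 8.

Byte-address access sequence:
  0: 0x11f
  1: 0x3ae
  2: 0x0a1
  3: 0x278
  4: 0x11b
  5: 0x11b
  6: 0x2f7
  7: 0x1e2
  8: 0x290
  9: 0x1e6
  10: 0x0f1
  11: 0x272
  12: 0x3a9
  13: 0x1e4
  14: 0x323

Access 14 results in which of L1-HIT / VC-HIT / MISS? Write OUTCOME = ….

#0 0x11f→b17/s1 MISS; vc=[]
#1 0x3ae→b58/s2 MISS; vc=[]
#2 0xa1→b10/s2 MISS; vc=[58]
#3 0x278→b39/s7 MISS; vc=[58]
#4 0x11b→b17/s1 L1-HIT; vc=[58]
#5 0x11b→b17/s1 L1-HIT; vc=[58]
#6 0x2f7→b47/s7 MISS; vc=[58,39]
#7 0x1e2→b30/s6 MISS; vc=[58,39]
#8 0x290→b41/s1 MISS; vc=[58,39,17]
#9 0x1e6→b30/s6 L1-HIT; vc=[58,39,17]
#10 0xf1→b15/s7 MISS; vc=[58,39,17,47]
#11 0x272→b39/s7 VC-HIT; vc=[58,15,17,47]
#12 0x3a9→b58/s2 VC-HIT; vc=[10,15,17,47]
#13 0x1e4→b30/s6 L1-HIT; vc=[10,15,17,47]
#14 0x323→b50/s2 MISS; vc=[15,17,47,58]

OUTCOME = MISS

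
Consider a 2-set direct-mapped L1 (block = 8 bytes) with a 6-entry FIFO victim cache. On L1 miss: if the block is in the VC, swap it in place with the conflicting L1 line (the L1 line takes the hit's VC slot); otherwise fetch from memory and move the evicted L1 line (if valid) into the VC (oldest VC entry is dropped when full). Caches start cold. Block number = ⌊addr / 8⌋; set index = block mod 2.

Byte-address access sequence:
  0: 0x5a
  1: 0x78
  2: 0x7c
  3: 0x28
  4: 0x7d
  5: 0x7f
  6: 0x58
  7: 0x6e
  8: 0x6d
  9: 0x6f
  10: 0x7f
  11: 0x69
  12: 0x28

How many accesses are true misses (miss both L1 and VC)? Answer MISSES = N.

#0 0x5a→b11/s1 MISS; vc=[]
#1 0x78→b15/s1 MISS; vc=[11]
#2 0x7c→b15/s1 L1-HIT; vc=[11]
#3 0x28→b5/s1 MISS; vc=[11,15]
#4 0x7d→b15/s1 VC-HIT; vc=[11,5]
#5 0x7f→b15/s1 L1-HIT; vc=[11,5]
#6 0x58→b11/s1 VC-HIT; vc=[15,5]
#7 0x6e→b13/s1 MISS; vc=[15,5,11]
#8 0x6d→b13/s1 L1-HIT; vc=[15,5,11]
#9 0x6f→b13/s1 L1-HIT; vc=[15,5,11]
#10 0x7f→b15/s1 VC-HIT; vc=[13,5,11]
#11 0x69→b13/s1 VC-HIT; vc=[15,5,11]
#12 0x28→b5/s1 VC-HIT; vc=[15,13,11]

MISSES = 4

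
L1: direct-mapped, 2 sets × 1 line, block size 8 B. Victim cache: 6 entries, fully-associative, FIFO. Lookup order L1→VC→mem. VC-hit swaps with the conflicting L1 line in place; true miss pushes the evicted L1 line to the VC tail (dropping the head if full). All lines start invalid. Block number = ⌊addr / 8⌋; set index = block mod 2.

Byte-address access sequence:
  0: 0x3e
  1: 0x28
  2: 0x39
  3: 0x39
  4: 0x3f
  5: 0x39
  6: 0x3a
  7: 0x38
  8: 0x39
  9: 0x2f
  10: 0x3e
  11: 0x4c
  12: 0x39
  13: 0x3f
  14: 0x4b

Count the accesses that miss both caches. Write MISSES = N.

MISSES = 3

  [0] addr=0x3e blk=7 s=1: MISS | VC []
  [1] addr=0x28 blk=5 s=1: MISS | VC [7]
  [2] addr=0x39 blk=7 s=1: VC-HIT | VC [5]
  [3] addr=0x39 blk=7 s=1: L1-HIT | VC [5]
  [4] addr=0x3f blk=7 s=1: L1-HIT | VC [5]
  [5] addr=0x39 blk=7 s=1: L1-HIT | VC [5]
  [6] addr=0x3a blk=7 s=1: L1-HIT | VC [5]
  [7] addr=0x38 blk=7 s=1: L1-HIT | VC [5]
  [8] addr=0x39 blk=7 s=1: L1-HIT | VC [5]
  [9] addr=0x2f blk=5 s=1: VC-HIT | VC [7]
  [10] addr=0x3e blk=7 s=1: VC-HIT | VC [5]
  [11] addr=0x4c blk=9 s=1: MISS | VC [5, 7]
  [12] addr=0x39 blk=7 s=1: VC-HIT | VC [5, 9]
  [13] addr=0x3f blk=7 s=1: L1-HIT | VC [5, 9]
  [14] addr=0x4b blk=9 s=1: VC-HIT | VC [5, 7]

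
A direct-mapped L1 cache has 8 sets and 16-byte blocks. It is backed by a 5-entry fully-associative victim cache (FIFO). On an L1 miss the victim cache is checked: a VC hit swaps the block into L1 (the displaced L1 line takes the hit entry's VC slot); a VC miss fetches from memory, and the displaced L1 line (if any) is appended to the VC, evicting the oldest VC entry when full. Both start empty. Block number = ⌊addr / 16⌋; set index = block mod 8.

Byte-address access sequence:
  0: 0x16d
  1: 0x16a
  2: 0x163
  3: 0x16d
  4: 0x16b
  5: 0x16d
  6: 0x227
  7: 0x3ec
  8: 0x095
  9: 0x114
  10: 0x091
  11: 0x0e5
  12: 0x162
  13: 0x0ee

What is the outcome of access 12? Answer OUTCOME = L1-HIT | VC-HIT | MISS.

OUTCOME = VC-HIT

#0 0x16d→b22/s6 MISS; vc=[]
#1 0x16a→b22/s6 L1-HIT; vc=[]
#2 0x163→b22/s6 L1-HIT; vc=[]
#3 0x16d→b22/s6 L1-HIT; vc=[]
#4 0x16b→b22/s6 L1-HIT; vc=[]
#5 0x16d→b22/s6 L1-HIT; vc=[]
#6 0x227→b34/s2 MISS; vc=[]
#7 0x3ec→b62/s6 MISS; vc=[22]
#8 0x95→b9/s1 MISS; vc=[22]
#9 0x114→b17/s1 MISS; vc=[22,9]
#10 0x91→b9/s1 VC-HIT; vc=[22,17]
#11 0xe5→b14/s6 MISS; vc=[22,17,62]
#12 0x162→b22/s6 VC-HIT; vc=[14,17,62]
#13 0xee→b14/s6 VC-HIT; vc=[22,17,62]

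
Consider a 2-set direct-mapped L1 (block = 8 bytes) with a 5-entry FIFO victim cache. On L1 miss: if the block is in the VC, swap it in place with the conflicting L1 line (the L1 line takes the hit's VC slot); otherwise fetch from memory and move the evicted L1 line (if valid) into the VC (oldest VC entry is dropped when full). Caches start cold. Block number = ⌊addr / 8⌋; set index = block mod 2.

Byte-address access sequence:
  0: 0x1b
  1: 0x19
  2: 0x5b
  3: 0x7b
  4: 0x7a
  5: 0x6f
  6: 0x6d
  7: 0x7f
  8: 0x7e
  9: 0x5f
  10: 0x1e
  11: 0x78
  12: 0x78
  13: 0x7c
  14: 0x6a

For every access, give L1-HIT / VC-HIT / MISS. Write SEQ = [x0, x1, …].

SEQ = [MISS, L1-HIT, MISS, MISS, L1-HIT, MISS, L1-HIT, VC-HIT, L1-HIT, VC-HIT, VC-HIT, VC-HIT, L1-HIT, L1-HIT, VC-HIT]

  [0] addr=0x1b blk=3 s=1: MISS | VC []
  [1] addr=0x19 blk=3 s=1: L1-HIT | VC []
  [2] addr=0x5b blk=11 s=1: MISS | VC [3]
  [3] addr=0x7b blk=15 s=1: MISS | VC [3, 11]
  [4] addr=0x7a blk=15 s=1: L1-HIT | VC [3, 11]
  [5] addr=0x6f blk=13 s=1: MISS | VC [3, 11, 15]
  [6] addr=0x6d blk=13 s=1: L1-HIT | VC [3, 11, 15]
  [7] addr=0x7f blk=15 s=1: VC-HIT | VC [3, 11, 13]
  [8] addr=0x7e blk=15 s=1: L1-HIT | VC [3, 11, 13]
  [9] addr=0x5f blk=11 s=1: VC-HIT | VC [3, 15, 13]
  [10] addr=0x1e blk=3 s=1: VC-HIT | VC [11, 15, 13]
  [11] addr=0x78 blk=15 s=1: VC-HIT | VC [11, 3, 13]
  [12] addr=0x78 blk=15 s=1: L1-HIT | VC [11, 3, 13]
  [13] addr=0x7c blk=15 s=1: L1-HIT | VC [11, 3, 13]
  [14] addr=0x6a blk=13 s=1: VC-HIT | VC [11, 3, 15]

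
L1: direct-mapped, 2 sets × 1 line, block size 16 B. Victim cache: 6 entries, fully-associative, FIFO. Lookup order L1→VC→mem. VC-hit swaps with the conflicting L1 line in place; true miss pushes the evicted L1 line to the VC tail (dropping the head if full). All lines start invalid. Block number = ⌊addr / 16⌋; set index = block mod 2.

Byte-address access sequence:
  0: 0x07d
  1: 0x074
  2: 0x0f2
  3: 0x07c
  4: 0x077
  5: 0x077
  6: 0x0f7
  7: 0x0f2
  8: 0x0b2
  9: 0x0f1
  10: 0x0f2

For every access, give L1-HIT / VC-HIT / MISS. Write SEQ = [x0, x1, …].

SEQ = [MISS, L1-HIT, MISS, VC-HIT, L1-HIT, L1-HIT, VC-HIT, L1-HIT, MISS, VC-HIT, L1-HIT]

0: 0x7d (blk 7, set 1) → MISS  vc=[]
1: 0x74 (blk 7, set 1) → L1-HIT  vc=[]
2: 0xf2 (blk 15, set 1) → MISS  vc=[7]
3: 0x7c (blk 7, set 1) → VC-HIT  vc=[15]
4: 0x77 (blk 7, set 1) → L1-HIT  vc=[15]
5: 0x77 (blk 7, set 1) → L1-HIT  vc=[15]
6: 0xf7 (blk 15, set 1) → VC-HIT  vc=[7]
7: 0xf2 (blk 15, set 1) → L1-HIT  vc=[7]
8: 0xb2 (blk 11, set 1) → MISS  vc=[7, 15]
9: 0xf1 (blk 15, set 1) → VC-HIT  vc=[7, 11]
10: 0xf2 (blk 15, set 1) → L1-HIT  vc=[7, 11]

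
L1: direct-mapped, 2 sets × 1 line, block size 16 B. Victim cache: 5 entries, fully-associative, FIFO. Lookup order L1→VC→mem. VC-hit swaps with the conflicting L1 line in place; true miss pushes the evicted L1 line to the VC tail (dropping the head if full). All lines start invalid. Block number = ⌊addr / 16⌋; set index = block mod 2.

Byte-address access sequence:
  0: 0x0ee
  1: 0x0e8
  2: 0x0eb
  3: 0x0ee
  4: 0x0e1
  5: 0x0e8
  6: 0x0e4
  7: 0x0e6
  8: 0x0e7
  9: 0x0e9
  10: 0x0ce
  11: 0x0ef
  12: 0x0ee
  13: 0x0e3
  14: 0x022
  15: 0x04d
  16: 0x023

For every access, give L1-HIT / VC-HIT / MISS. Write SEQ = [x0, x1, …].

SEQ = [MISS, L1-HIT, L1-HIT, L1-HIT, L1-HIT, L1-HIT, L1-HIT, L1-HIT, L1-HIT, L1-HIT, MISS, VC-HIT, L1-HIT, L1-HIT, MISS, MISS, VC-HIT]

  [0] addr=0xee blk=14 s=0: MISS | VC []
  [1] addr=0xe8 blk=14 s=0: L1-HIT | VC []
  [2] addr=0xeb blk=14 s=0: L1-HIT | VC []
  [3] addr=0xee blk=14 s=0: L1-HIT | VC []
  [4] addr=0xe1 blk=14 s=0: L1-HIT | VC []
  [5] addr=0xe8 blk=14 s=0: L1-HIT | VC []
  [6] addr=0xe4 blk=14 s=0: L1-HIT | VC []
  [7] addr=0xe6 blk=14 s=0: L1-HIT | VC []
  [8] addr=0xe7 blk=14 s=0: L1-HIT | VC []
  [9] addr=0xe9 blk=14 s=0: L1-HIT | VC []
  [10] addr=0xce blk=12 s=0: MISS | VC [14]
  [11] addr=0xef blk=14 s=0: VC-HIT | VC [12]
  [12] addr=0xee blk=14 s=0: L1-HIT | VC [12]
  [13] addr=0xe3 blk=14 s=0: L1-HIT | VC [12]
  [14] addr=0x22 blk=2 s=0: MISS | VC [12, 14]
  [15] addr=0x4d blk=4 s=0: MISS | VC [12, 14, 2]
  [16] addr=0x23 blk=2 s=0: VC-HIT | VC [12, 14, 4]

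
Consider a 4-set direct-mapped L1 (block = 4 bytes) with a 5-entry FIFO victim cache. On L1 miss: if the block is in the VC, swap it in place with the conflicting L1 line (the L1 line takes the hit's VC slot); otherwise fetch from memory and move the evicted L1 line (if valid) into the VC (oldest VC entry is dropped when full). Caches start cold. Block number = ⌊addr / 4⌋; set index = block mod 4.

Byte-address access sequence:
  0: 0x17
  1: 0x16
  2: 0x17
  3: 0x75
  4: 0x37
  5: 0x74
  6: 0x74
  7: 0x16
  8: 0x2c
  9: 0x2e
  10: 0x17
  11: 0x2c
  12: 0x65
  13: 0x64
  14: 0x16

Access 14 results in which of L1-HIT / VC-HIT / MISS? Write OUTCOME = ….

  [0] addr=0x17 blk=5 s=1: MISS | VC []
  [1] addr=0x16 blk=5 s=1: L1-HIT | VC []
  [2] addr=0x17 blk=5 s=1: L1-HIT | VC []
  [3] addr=0x75 blk=29 s=1: MISS | VC [5]
  [4] addr=0x37 blk=13 s=1: MISS | VC [5, 29]
  [5] addr=0x74 blk=29 s=1: VC-HIT | VC [5, 13]
  [6] addr=0x74 blk=29 s=1: L1-HIT | VC [5, 13]
  [7] addr=0x16 blk=5 s=1: VC-HIT | VC [29, 13]
  [8] addr=0x2c blk=11 s=3: MISS | VC [29, 13]
  [9] addr=0x2e blk=11 s=3: L1-HIT | VC [29, 13]
  [10] addr=0x17 blk=5 s=1: L1-HIT | VC [29, 13]
  [11] addr=0x2c blk=11 s=3: L1-HIT | VC [29, 13]
  [12] addr=0x65 blk=25 s=1: MISS | VC [29, 13, 5]
  [13] addr=0x64 blk=25 s=1: L1-HIT | VC [29, 13, 5]
  [14] addr=0x16 blk=5 s=1: VC-HIT | VC [29, 13, 25]

OUTCOME = VC-HIT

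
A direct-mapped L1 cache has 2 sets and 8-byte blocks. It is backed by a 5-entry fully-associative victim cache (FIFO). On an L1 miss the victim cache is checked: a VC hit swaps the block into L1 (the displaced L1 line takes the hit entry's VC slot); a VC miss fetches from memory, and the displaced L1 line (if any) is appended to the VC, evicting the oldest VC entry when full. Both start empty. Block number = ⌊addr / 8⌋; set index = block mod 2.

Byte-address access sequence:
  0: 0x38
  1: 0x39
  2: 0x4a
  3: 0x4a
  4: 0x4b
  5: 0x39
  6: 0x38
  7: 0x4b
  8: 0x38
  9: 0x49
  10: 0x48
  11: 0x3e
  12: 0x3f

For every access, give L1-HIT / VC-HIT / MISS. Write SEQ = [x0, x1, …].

SEQ = [MISS, L1-HIT, MISS, L1-HIT, L1-HIT, VC-HIT, L1-HIT, VC-HIT, VC-HIT, VC-HIT, L1-HIT, VC-HIT, L1-HIT]

  [0] addr=0x38 blk=7 s=1: MISS | VC []
  [1] addr=0x39 blk=7 s=1: L1-HIT | VC []
  [2] addr=0x4a blk=9 s=1: MISS | VC [7]
  [3] addr=0x4a blk=9 s=1: L1-HIT | VC [7]
  [4] addr=0x4b blk=9 s=1: L1-HIT | VC [7]
  [5] addr=0x39 blk=7 s=1: VC-HIT | VC [9]
  [6] addr=0x38 blk=7 s=1: L1-HIT | VC [9]
  [7] addr=0x4b blk=9 s=1: VC-HIT | VC [7]
  [8] addr=0x38 blk=7 s=1: VC-HIT | VC [9]
  [9] addr=0x49 blk=9 s=1: VC-HIT | VC [7]
  [10] addr=0x48 blk=9 s=1: L1-HIT | VC [7]
  [11] addr=0x3e blk=7 s=1: VC-HIT | VC [9]
  [12] addr=0x3f blk=7 s=1: L1-HIT | VC [9]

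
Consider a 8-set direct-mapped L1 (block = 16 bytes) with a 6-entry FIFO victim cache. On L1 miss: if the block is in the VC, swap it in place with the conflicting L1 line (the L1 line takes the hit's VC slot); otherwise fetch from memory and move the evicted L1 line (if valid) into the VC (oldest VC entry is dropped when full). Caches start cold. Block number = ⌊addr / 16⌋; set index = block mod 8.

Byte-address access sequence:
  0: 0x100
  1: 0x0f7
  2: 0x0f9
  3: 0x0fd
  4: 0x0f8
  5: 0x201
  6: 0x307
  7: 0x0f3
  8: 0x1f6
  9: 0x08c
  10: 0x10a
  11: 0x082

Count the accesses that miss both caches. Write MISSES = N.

MISSES = 6

0: 0x100 (blk 16, set 0) → MISS  vc=[]
1: 0xf7 (blk 15, set 7) → MISS  vc=[]
2: 0xf9 (blk 15, set 7) → L1-HIT  vc=[]
3: 0xfd (blk 15, set 7) → L1-HIT  vc=[]
4: 0xf8 (blk 15, set 7) → L1-HIT  vc=[]
5: 0x201 (blk 32, set 0) → MISS  vc=[16]
6: 0x307 (blk 48, set 0) → MISS  vc=[16, 32]
7: 0xf3 (blk 15, set 7) → L1-HIT  vc=[16, 32]
8: 0x1f6 (blk 31, set 7) → MISS  vc=[16, 32, 15]
9: 0x8c (blk 8, set 0) → MISS  vc=[16, 32, 15, 48]
10: 0x10a (blk 16, set 0) → VC-HIT  vc=[8, 32, 15, 48]
11: 0x82 (blk 8, set 0) → VC-HIT  vc=[16, 32, 15, 48]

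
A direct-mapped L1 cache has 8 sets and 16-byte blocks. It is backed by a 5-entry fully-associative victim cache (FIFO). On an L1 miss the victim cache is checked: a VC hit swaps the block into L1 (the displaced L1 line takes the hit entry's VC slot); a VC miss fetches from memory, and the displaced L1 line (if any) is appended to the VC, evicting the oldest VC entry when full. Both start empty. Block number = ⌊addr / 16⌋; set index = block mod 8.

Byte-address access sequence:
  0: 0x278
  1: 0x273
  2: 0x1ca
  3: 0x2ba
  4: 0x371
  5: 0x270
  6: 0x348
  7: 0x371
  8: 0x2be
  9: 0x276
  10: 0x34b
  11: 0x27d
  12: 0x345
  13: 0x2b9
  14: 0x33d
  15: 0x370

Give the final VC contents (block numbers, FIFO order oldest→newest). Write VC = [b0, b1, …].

#0 0x278→b39/s7 MISS; vc=[]
#1 0x273→b39/s7 L1-HIT; vc=[]
#2 0x1ca→b28/s4 MISS; vc=[]
#3 0x2ba→b43/s3 MISS; vc=[]
#4 0x371→b55/s7 MISS; vc=[39]
#5 0x270→b39/s7 VC-HIT; vc=[55]
#6 0x348→b52/s4 MISS; vc=[55,28]
#7 0x371→b55/s7 VC-HIT; vc=[39,28]
#8 0x2be→b43/s3 L1-HIT; vc=[39,28]
#9 0x276→b39/s7 VC-HIT; vc=[55,28]
#10 0x34b→b52/s4 L1-HIT; vc=[55,28]
#11 0x27d→b39/s7 L1-HIT; vc=[55,28]
#12 0x345→b52/s4 L1-HIT; vc=[55,28]
#13 0x2b9→b43/s3 L1-HIT; vc=[55,28]
#14 0x33d→b51/s3 MISS; vc=[55,28,43]
#15 0x370→b55/s7 VC-HIT; vc=[39,28,43]

VC = [39, 28, 43]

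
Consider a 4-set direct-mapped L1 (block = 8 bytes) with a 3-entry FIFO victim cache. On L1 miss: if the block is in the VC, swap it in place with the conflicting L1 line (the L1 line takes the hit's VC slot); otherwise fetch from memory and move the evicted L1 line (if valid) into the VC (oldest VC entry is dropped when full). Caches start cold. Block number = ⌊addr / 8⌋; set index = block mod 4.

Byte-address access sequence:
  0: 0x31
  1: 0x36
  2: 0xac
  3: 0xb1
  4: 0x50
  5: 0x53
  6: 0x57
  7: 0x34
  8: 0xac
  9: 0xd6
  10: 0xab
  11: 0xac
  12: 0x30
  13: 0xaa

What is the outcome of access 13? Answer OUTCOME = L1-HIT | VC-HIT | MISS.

  [0] addr=0x31 blk=6 s=2: MISS | VC []
  [1] addr=0x36 blk=6 s=2: L1-HIT | VC []
  [2] addr=0xac blk=21 s=1: MISS | VC []
  [3] addr=0xb1 blk=22 s=2: MISS | VC [6]
  [4] addr=0x50 blk=10 s=2: MISS | VC [6, 22]
  [5] addr=0x53 blk=10 s=2: L1-HIT | VC [6, 22]
  [6] addr=0x57 blk=10 s=2: L1-HIT | VC [6, 22]
  [7] addr=0x34 blk=6 s=2: VC-HIT | VC [10, 22]
  [8] addr=0xac blk=21 s=1: L1-HIT | VC [10, 22]
  [9] addr=0xd6 blk=26 s=2: MISS | VC [10, 22, 6]
  [10] addr=0xab blk=21 s=1: L1-HIT | VC [10, 22, 6]
  [11] addr=0xac blk=21 s=1: L1-HIT | VC [10, 22, 6]
  [12] addr=0x30 blk=6 s=2: VC-HIT | VC [10, 22, 26]
  [13] addr=0xaa blk=21 s=1: L1-HIT | VC [10, 22, 26]

OUTCOME = L1-HIT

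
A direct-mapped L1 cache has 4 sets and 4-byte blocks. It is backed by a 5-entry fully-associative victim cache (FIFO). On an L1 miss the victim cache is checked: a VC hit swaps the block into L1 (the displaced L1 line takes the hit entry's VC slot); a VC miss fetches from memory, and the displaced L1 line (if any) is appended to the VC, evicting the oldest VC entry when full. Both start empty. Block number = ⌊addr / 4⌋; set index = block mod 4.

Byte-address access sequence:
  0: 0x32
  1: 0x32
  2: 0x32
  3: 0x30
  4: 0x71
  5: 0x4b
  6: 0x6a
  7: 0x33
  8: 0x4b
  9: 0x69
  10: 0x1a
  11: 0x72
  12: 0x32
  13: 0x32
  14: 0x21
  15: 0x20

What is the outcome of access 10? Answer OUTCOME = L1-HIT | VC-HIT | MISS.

#0 0x32→b12/s0 MISS; vc=[]
#1 0x32→b12/s0 L1-HIT; vc=[]
#2 0x32→b12/s0 L1-HIT; vc=[]
#3 0x30→b12/s0 L1-HIT; vc=[]
#4 0x71→b28/s0 MISS; vc=[12]
#5 0x4b→b18/s2 MISS; vc=[12]
#6 0x6a→b26/s2 MISS; vc=[12,18]
#7 0x33→b12/s0 VC-HIT; vc=[28,18]
#8 0x4b→b18/s2 VC-HIT; vc=[28,26]
#9 0x69→b26/s2 VC-HIT; vc=[28,18]
#10 0x1a→b6/s2 MISS; vc=[28,18,26]
#11 0x72→b28/s0 VC-HIT; vc=[12,18,26]
#12 0x32→b12/s0 VC-HIT; vc=[28,18,26]
#13 0x32→b12/s0 L1-HIT; vc=[28,18,26]
#14 0x21→b8/s0 MISS; vc=[28,18,26,12]
#15 0x20→b8/s0 L1-HIT; vc=[28,18,26,12]

OUTCOME = MISS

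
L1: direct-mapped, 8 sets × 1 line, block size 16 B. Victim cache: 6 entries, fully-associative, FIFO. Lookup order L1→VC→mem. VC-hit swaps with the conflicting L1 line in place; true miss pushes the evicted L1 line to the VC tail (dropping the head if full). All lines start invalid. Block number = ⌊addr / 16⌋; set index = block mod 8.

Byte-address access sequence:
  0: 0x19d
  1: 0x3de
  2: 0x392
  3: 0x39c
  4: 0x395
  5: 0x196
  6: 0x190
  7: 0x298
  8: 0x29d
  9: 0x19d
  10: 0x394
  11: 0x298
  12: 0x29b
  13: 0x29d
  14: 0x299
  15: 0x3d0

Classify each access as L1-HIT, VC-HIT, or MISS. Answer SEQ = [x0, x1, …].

SEQ = [MISS, MISS, MISS, L1-HIT, L1-HIT, VC-HIT, L1-HIT, MISS, L1-HIT, VC-HIT, VC-HIT, VC-HIT, L1-HIT, L1-HIT, L1-HIT, L1-HIT]

  [0] addr=0x19d blk=25 s=1: MISS | VC []
  [1] addr=0x3de blk=61 s=5: MISS | VC []
  [2] addr=0x392 blk=57 s=1: MISS | VC [25]
  [3] addr=0x39c blk=57 s=1: L1-HIT | VC [25]
  [4] addr=0x395 blk=57 s=1: L1-HIT | VC [25]
  [5] addr=0x196 blk=25 s=1: VC-HIT | VC [57]
  [6] addr=0x190 blk=25 s=1: L1-HIT | VC [57]
  [7] addr=0x298 blk=41 s=1: MISS | VC [57, 25]
  [8] addr=0x29d blk=41 s=1: L1-HIT | VC [57, 25]
  [9] addr=0x19d blk=25 s=1: VC-HIT | VC [57, 41]
  [10] addr=0x394 blk=57 s=1: VC-HIT | VC [25, 41]
  [11] addr=0x298 blk=41 s=1: VC-HIT | VC [25, 57]
  [12] addr=0x29b blk=41 s=1: L1-HIT | VC [25, 57]
  [13] addr=0x29d blk=41 s=1: L1-HIT | VC [25, 57]
  [14] addr=0x299 blk=41 s=1: L1-HIT | VC [25, 57]
  [15] addr=0x3d0 blk=61 s=5: L1-HIT | VC [25, 57]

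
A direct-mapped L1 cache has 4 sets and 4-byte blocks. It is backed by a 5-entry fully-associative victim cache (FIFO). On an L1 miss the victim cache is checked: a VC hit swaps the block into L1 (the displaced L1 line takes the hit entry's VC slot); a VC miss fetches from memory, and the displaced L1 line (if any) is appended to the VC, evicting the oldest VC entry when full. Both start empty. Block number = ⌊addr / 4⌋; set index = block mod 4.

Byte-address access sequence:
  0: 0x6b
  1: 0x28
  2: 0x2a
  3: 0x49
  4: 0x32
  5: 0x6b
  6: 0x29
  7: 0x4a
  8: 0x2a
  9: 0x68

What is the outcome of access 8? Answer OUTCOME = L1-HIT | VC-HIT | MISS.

OUTCOME = VC-HIT

  [0] addr=0x6b blk=26 s=2: MISS | VC []
  [1] addr=0x28 blk=10 s=2: MISS | VC [26]
  [2] addr=0x2a blk=10 s=2: L1-HIT | VC [26]
  [3] addr=0x49 blk=18 s=2: MISS | VC [26, 10]
  [4] addr=0x32 blk=12 s=0: MISS | VC [26, 10]
  [5] addr=0x6b blk=26 s=2: VC-HIT | VC [18, 10]
  [6] addr=0x29 blk=10 s=2: VC-HIT | VC [18, 26]
  [7] addr=0x4a blk=18 s=2: VC-HIT | VC [10, 26]
  [8] addr=0x2a blk=10 s=2: VC-HIT | VC [18, 26]
  [9] addr=0x68 blk=26 s=2: VC-HIT | VC [18, 10]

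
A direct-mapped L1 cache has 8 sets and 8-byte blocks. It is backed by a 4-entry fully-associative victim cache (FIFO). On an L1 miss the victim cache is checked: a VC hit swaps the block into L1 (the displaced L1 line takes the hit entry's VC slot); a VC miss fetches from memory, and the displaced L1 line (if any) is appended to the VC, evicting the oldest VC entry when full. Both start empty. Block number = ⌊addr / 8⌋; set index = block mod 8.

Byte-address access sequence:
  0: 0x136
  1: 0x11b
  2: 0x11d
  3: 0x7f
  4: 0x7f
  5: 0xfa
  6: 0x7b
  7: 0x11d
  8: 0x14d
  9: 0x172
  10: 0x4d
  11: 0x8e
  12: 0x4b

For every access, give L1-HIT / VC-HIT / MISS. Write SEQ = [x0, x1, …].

SEQ = [MISS, MISS, L1-HIT, MISS, L1-HIT, MISS, VC-HIT, L1-HIT, MISS, MISS, MISS, MISS, VC-HIT]

  [0] addr=0x136 blk=38 s=6: MISS | VC []
  [1] addr=0x11b blk=35 s=3: MISS | VC []
  [2] addr=0x11d blk=35 s=3: L1-HIT | VC []
  [3] addr=0x7f blk=15 s=7: MISS | VC []
  [4] addr=0x7f blk=15 s=7: L1-HIT | VC []
  [5] addr=0xfa blk=31 s=7: MISS | VC [15]
  [6] addr=0x7b blk=15 s=7: VC-HIT | VC [31]
  [7] addr=0x11d blk=35 s=3: L1-HIT | VC [31]
  [8] addr=0x14d blk=41 s=1: MISS | VC [31]
  [9] addr=0x172 blk=46 s=6: MISS | VC [31, 38]
  [10] addr=0x4d blk=9 s=1: MISS | VC [31, 38, 41]
  [11] addr=0x8e blk=17 s=1: MISS | VC [31, 38, 41, 9]
  [12] addr=0x4b blk=9 s=1: VC-HIT | VC [31, 38, 41, 17]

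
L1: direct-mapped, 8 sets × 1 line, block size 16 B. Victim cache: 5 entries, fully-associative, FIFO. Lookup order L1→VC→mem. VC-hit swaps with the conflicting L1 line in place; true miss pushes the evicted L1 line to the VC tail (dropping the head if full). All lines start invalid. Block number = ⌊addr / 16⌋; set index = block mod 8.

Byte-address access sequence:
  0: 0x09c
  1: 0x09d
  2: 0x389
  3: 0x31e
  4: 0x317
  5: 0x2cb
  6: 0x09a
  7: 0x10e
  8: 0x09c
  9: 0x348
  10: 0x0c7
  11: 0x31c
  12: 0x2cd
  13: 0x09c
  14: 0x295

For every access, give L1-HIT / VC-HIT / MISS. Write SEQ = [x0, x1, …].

#0 0x9c→b9/s1 MISS; vc=[]
#1 0x9d→b9/s1 L1-HIT; vc=[]
#2 0x389→b56/s0 MISS; vc=[]
#3 0x31e→b49/s1 MISS; vc=[9]
#4 0x317→b49/s1 L1-HIT; vc=[9]
#5 0x2cb→b44/s4 MISS; vc=[9]
#6 0x9a→b9/s1 VC-HIT; vc=[49]
#7 0x10e→b16/s0 MISS; vc=[49,56]
#8 0x9c→b9/s1 L1-HIT; vc=[49,56]
#9 0x348→b52/s4 MISS; vc=[49,56,44]
#10 0xc7→b12/s4 MISS; vc=[49,56,44,52]
#11 0x31c→b49/s1 VC-HIT; vc=[9,56,44,52]
#12 0x2cd→b44/s4 VC-HIT; vc=[9,56,12,52]
#13 0x9c→b9/s1 VC-HIT; vc=[49,56,12,52]
#14 0x295→b41/s1 MISS; vc=[49,56,12,52,9]

SEQ = [MISS, L1-HIT, MISS, MISS, L1-HIT, MISS, VC-HIT, MISS, L1-HIT, MISS, MISS, VC-HIT, VC-HIT, VC-HIT, MISS]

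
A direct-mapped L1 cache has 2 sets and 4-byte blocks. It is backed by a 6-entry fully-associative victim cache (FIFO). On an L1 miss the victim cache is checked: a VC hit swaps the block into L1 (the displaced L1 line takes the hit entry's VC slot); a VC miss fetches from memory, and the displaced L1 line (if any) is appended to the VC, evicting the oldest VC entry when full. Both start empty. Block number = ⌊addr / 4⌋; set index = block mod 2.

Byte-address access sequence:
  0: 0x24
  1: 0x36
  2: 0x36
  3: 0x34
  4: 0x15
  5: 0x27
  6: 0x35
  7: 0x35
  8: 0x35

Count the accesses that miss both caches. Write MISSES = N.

0: 0x24 (blk 9, set 1) → MISS  vc=[]
1: 0x36 (blk 13, set 1) → MISS  vc=[9]
2: 0x36 (blk 13, set 1) → L1-HIT  vc=[9]
3: 0x34 (blk 13, set 1) → L1-HIT  vc=[9]
4: 0x15 (blk 5, set 1) → MISS  vc=[9, 13]
5: 0x27 (blk 9, set 1) → VC-HIT  vc=[5, 13]
6: 0x35 (blk 13, set 1) → VC-HIT  vc=[5, 9]
7: 0x35 (blk 13, set 1) → L1-HIT  vc=[5, 9]
8: 0x35 (blk 13, set 1) → L1-HIT  vc=[5, 9]

MISSES = 3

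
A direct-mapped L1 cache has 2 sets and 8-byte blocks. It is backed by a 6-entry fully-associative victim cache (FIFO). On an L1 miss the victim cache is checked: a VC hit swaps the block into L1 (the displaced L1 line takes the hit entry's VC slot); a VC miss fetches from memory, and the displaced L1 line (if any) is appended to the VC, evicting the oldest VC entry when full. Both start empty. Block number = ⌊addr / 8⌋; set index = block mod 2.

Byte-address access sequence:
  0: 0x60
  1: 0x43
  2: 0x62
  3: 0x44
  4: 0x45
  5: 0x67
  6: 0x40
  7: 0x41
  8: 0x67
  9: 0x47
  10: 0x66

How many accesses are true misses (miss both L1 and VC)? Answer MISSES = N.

MISSES = 2

#0 0x60→b12/s0 MISS; vc=[]
#1 0x43→b8/s0 MISS; vc=[12]
#2 0x62→b12/s0 VC-HIT; vc=[8]
#3 0x44→b8/s0 VC-HIT; vc=[12]
#4 0x45→b8/s0 L1-HIT; vc=[12]
#5 0x67→b12/s0 VC-HIT; vc=[8]
#6 0x40→b8/s0 VC-HIT; vc=[12]
#7 0x41→b8/s0 L1-HIT; vc=[12]
#8 0x67→b12/s0 VC-HIT; vc=[8]
#9 0x47→b8/s0 VC-HIT; vc=[12]
#10 0x66→b12/s0 VC-HIT; vc=[8]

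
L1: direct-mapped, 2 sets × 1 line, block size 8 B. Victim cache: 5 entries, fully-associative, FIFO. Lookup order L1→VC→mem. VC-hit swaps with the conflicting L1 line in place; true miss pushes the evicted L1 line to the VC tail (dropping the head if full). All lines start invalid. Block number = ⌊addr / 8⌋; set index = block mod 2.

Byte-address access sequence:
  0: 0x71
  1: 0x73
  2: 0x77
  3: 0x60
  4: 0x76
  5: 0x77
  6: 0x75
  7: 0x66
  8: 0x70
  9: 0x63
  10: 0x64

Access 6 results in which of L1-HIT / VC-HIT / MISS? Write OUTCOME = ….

OUTCOME = L1-HIT

  [0] addr=0x71 blk=14 s=0: MISS | VC []
  [1] addr=0x73 blk=14 s=0: L1-HIT | VC []
  [2] addr=0x77 blk=14 s=0: L1-HIT | VC []
  [3] addr=0x60 blk=12 s=0: MISS | VC [14]
  [4] addr=0x76 blk=14 s=0: VC-HIT | VC [12]
  [5] addr=0x77 blk=14 s=0: L1-HIT | VC [12]
  [6] addr=0x75 blk=14 s=0: L1-HIT | VC [12]
  [7] addr=0x66 blk=12 s=0: VC-HIT | VC [14]
  [8] addr=0x70 blk=14 s=0: VC-HIT | VC [12]
  [9] addr=0x63 blk=12 s=0: VC-HIT | VC [14]
  [10] addr=0x64 blk=12 s=0: L1-HIT | VC [14]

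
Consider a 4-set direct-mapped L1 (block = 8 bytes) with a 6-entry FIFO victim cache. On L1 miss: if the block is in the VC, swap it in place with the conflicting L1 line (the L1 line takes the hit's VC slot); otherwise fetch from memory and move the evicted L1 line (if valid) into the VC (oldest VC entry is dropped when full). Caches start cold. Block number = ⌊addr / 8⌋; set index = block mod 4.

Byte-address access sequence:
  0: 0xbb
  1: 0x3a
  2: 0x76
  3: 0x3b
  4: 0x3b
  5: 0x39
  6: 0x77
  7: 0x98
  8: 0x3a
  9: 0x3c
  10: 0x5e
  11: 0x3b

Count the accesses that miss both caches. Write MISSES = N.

0: 0xbb (blk 23, set 3) → MISS  vc=[]
1: 0x3a (blk 7, set 3) → MISS  vc=[23]
2: 0x76 (blk 14, set 2) → MISS  vc=[23]
3: 0x3b (blk 7, set 3) → L1-HIT  vc=[23]
4: 0x3b (blk 7, set 3) → L1-HIT  vc=[23]
5: 0x39 (blk 7, set 3) → L1-HIT  vc=[23]
6: 0x77 (blk 14, set 2) → L1-HIT  vc=[23]
7: 0x98 (blk 19, set 3) → MISS  vc=[23, 7]
8: 0x3a (blk 7, set 3) → VC-HIT  vc=[23, 19]
9: 0x3c (blk 7, set 3) → L1-HIT  vc=[23, 19]
10: 0x5e (blk 11, set 3) → MISS  vc=[23, 19, 7]
11: 0x3b (blk 7, set 3) → VC-HIT  vc=[23, 19, 11]

MISSES = 5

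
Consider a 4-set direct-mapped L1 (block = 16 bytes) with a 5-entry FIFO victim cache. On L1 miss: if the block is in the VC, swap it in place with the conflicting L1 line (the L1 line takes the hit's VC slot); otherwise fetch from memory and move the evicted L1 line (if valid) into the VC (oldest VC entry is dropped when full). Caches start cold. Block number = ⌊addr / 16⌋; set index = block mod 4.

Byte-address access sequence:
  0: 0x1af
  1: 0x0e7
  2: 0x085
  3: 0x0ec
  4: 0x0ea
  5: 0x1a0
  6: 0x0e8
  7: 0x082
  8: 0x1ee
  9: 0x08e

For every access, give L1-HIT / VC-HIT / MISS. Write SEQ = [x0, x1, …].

SEQ = [MISS, MISS, MISS, L1-HIT, L1-HIT, VC-HIT, VC-HIT, L1-HIT, MISS, L1-HIT]

0: 0x1af (blk 26, set 2) → MISS  vc=[]
1: 0xe7 (blk 14, set 2) → MISS  vc=[26]
2: 0x85 (blk 8, set 0) → MISS  vc=[26]
3: 0xec (blk 14, set 2) → L1-HIT  vc=[26]
4: 0xea (blk 14, set 2) → L1-HIT  vc=[26]
5: 0x1a0 (blk 26, set 2) → VC-HIT  vc=[14]
6: 0xe8 (blk 14, set 2) → VC-HIT  vc=[26]
7: 0x82 (blk 8, set 0) → L1-HIT  vc=[26]
8: 0x1ee (blk 30, set 2) → MISS  vc=[26, 14]
9: 0x8e (blk 8, set 0) → L1-HIT  vc=[26, 14]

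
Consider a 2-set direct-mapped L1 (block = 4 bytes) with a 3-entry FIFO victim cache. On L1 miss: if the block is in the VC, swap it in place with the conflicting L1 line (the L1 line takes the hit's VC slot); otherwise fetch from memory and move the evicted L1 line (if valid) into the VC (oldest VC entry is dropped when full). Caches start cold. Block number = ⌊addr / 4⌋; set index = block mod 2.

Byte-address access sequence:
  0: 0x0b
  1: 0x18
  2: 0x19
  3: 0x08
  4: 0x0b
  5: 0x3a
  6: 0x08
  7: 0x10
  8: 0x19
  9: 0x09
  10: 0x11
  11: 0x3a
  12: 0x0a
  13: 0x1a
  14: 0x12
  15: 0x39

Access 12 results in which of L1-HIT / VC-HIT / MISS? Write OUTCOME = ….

OUTCOME = VC-HIT

  [0] addr=0xb blk=2 s=0: MISS | VC []
  [1] addr=0x18 blk=6 s=0: MISS | VC [2]
  [2] addr=0x19 blk=6 s=0: L1-HIT | VC [2]
  [3] addr=0x8 blk=2 s=0: VC-HIT | VC [6]
  [4] addr=0xb blk=2 s=0: L1-HIT | VC [6]
  [5] addr=0x3a blk=14 s=0: MISS | VC [6, 2]
  [6] addr=0x8 blk=2 s=0: VC-HIT | VC [6, 14]
  [7] addr=0x10 blk=4 s=0: MISS | VC [6, 14, 2]
  [8] addr=0x19 blk=6 s=0: VC-HIT | VC [4, 14, 2]
  [9] addr=0x9 blk=2 s=0: VC-HIT | VC [4, 14, 6]
  [10] addr=0x11 blk=4 s=0: VC-HIT | VC [2, 14, 6]
  [11] addr=0x3a blk=14 s=0: VC-HIT | VC [2, 4, 6]
  [12] addr=0xa blk=2 s=0: VC-HIT | VC [14, 4, 6]
  [13] addr=0x1a blk=6 s=0: VC-HIT | VC [14, 4, 2]
  [14] addr=0x12 blk=4 s=0: VC-HIT | VC [14, 6, 2]
  [15] addr=0x39 blk=14 s=0: VC-HIT | VC [4, 6, 2]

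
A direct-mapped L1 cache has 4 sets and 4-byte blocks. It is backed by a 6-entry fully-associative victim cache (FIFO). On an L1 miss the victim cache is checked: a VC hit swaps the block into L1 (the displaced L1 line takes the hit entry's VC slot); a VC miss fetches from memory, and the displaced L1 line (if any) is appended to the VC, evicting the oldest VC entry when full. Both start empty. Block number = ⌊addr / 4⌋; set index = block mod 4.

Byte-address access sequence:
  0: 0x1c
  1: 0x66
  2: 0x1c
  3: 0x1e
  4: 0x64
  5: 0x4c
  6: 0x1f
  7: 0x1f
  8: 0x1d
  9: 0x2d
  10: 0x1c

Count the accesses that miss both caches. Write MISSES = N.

0: 0x1c (blk 7, set 3) → MISS  vc=[]
1: 0x66 (blk 25, set 1) → MISS  vc=[]
2: 0x1c (blk 7, set 3) → L1-HIT  vc=[]
3: 0x1e (blk 7, set 3) → L1-HIT  vc=[]
4: 0x64 (blk 25, set 1) → L1-HIT  vc=[]
5: 0x4c (blk 19, set 3) → MISS  vc=[7]
6: 0x1f (blk 7, set 3) → VC-HIT  vc=[19]
7: 0x1f (blk 7, set 3) → L1-HIT  vc=[19]
8: 0x1d (blk 7, set 3) → L1-HIT  vc=[19]
9: 0x2d (blk 11, set 3) → MISS  vc=[19, 7]
10: 0x1c (blk 7, set 3) → VC-HIT  vc=[19, 11]

MISSES = 4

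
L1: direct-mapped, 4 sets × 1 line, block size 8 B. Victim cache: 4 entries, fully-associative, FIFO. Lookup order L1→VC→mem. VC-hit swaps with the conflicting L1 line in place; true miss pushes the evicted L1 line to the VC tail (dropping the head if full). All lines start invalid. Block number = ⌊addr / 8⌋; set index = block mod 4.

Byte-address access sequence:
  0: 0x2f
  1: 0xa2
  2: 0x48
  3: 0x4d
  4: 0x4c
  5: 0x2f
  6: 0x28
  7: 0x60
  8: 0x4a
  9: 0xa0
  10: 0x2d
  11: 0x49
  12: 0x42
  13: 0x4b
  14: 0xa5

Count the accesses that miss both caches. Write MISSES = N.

MISSES = 5

#0 0x2f→b5/s1 MISS; vc=[]
#1 0xa2→b20/s0 MISS; vc=[]
#2 0x48→b9/s1 MISS; vc=[5]
#3 0x4d→b9/s1 L1-HIT; vc=[5]
#4 0x4c→b9/s1 L1-HIT; vc=[5]
#5 0x2f→b5/s1 VC-HIT; vc=[9]
#6 0x28→b5/s1 L1-HIT; vc=[9]
#7 0x60→b12/s0 MISS; vc=[9,20]
#8 0x4a→b9/s1 VC-HIT; vc=[5,20]
#9 0xa0→b20/s0 VC-HIT; vc=[5,12]
#10 0x2d→b5/s1 VC-HIT; vc=[9,12]
#11 0x49→b9/s1 VC-HIT; vc=[5,12]
#12 0x42→b8/s0 MISS; vc=[5,12,20]
#13 0x4b→b9/s1 L1-HIT; vc=[5,12,20]
#14 0xa5→b20/s0 VC-HIT; vc=[5,12,8]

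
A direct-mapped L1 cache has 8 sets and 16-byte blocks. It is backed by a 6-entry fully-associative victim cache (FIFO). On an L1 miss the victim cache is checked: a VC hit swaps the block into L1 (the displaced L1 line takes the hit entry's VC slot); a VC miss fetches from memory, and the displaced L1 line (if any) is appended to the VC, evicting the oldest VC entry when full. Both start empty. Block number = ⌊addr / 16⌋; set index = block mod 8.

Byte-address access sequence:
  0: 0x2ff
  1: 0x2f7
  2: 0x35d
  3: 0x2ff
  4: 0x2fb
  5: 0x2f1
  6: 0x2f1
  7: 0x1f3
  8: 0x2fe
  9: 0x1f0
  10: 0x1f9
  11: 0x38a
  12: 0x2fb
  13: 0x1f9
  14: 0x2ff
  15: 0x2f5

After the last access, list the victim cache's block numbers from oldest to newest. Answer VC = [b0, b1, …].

  [0] addr=0x2ff blk=47 s=7: MISS | VC []
  [1] addr=0x2f7 blk=47 s=7: L1-HIT | VC []
  [2] addr=0x35d blk=53 s=5: MISS | VC []
  [3] addr=0x2ff blk=47 s=7: L1-HIT | VC []
  [4] addr=0x2fb blk=47 s=7: L1-HIT | VC []
  [5] addr=0x2f1 blk=47 s=7: L1-HIT | VC []
  [6] addr=0x2f1 blk=47 s=7: L1-HIT | VC []
  [7] addr=0x1f3 blk=31 s=7: MISS | VC [47]
  [8] addr=0x2fe blk=47 s=7: VC-HIT | VC [31]
  [9] addr=0x1f0 blk=31 s=7: VC-HIT | VC [47]
  [10] addr=0x1f9 blk=31 s=7: L1-HIT | VC [47]
  [11] addr=0x38a blk=56 s=0: MISS | VC [47]
  [12] addr=0x2fb blk=47 s=7: VC-HIT | VC [31]
  [13] addr=0x1f9 blk=31 s=7: VC-HIT | VC [47]
  [14] addr=0x2ff blk=47 s=7: VC-HIT | VC [31]
  [15] addr=0x2f5 blk=47 s=7: L1-HIT | VC [31]

VC = [31]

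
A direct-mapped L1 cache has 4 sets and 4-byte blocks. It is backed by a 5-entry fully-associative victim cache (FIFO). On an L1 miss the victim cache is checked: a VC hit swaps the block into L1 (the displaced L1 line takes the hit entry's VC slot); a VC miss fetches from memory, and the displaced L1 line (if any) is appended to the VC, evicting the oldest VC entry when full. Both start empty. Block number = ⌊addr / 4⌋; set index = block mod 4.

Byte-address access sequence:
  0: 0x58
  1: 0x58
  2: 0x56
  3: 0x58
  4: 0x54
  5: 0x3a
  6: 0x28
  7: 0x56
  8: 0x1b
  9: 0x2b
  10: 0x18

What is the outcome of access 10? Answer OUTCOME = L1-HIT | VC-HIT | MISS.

#0 0x58→b22/s2 MISS; vc=[]
#1 0x58→b22/s2 L1-HIT; vc=[]
#2 0x56→b21/s1 MISS; vc=[]
#3 0x58→b22/s2 L1-HIT; vc=[]
#4 0x54→b21/s1 L1-HIT; vc=[]
#5 0x3a→b14/s2 MISS; vc=[22]
#6 0x28→b10/s2 MISS; vc=[22,14]
#7 0x56→b21/s1 L1-HIT; vc=[22,14]
#8 0x1b→b6/s2 MISS; vc=[22,14,10]
#9 0x2b→b10/s2 VC-HIT; vc=[22,14,6]
#10 0x18→b6/s2 VC-HIT; vc=[22,14,10]

OUTCOME = VC-HIT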